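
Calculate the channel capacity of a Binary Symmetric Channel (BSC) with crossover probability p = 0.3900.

For BSC with error probability p:
C = 1 - H(p) where H(p) is binary entropy
H(0.3900) = -0.3900 × log₂(0.3900) - 0.6100 × log₂(0.6100)
H(p) = 0.9648
C = 1 - 0.9648 = 0.0352 bits/use


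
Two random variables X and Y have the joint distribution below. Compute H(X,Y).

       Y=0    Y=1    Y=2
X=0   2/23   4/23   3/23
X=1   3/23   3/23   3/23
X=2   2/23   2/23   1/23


H(X,Y) = -Σ p(x,y) log₂ p(x,y)
  p(0,0)=2/23: -0.0870 × log₂(0.0870) = 0.3064
  p(0,1)=4/23: -0.1739 × log₂(0.1739) = 0.4389
  p(0,2)=3/23: -0.1304 × log₂(0.1304) = 0.3833
  p(1,0)=3/23: -0.1304 × log₂(0.1304) = 0.3833
  p(1,1)=3/23: -0.1304 × log₂(0.1304) = 0.3833
  p(1,2)=3/23: -0.1304 × log₂(0.1304) = 0.3833
  p(2,0)=2/23: -0.0870 × log₂(0.0870) = 0.3064
  p(2,1)=2/23: -0.0870 × log₂(0.0870) = 0.3064
  p(2,2)=1/23: -0.0435 × log₂(0.0435) = 0.1967
H(X,Y) = 3.0879 bits


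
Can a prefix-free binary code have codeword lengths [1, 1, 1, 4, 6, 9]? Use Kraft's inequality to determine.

Kraft inequality: Σ 2^(-l_i) ≤ 1 for prefix-free code
Calculating: 2^(-1) + 2^(-1) + 2^(-1) + 2^(-4) + 2^(-6) + 2^(-9)
= 0.5 + 0.5 + 0.5 + 0.0625 + 0.015625 + 0.001953125
= 1.5801
Since 1.5801 > 1, prefix-free code does not exist


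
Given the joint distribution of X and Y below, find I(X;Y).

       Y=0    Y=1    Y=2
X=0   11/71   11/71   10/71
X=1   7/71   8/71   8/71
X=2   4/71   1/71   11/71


H(X) = 1.5294, H(Y) = 1.5663, H(X,Y) = 3.0085
I(X;Y) = H(X) + H(Y) - H(X,Y) = 0.0872 bits


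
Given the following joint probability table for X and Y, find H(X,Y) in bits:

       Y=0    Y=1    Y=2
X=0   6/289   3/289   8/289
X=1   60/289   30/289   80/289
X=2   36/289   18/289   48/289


H(X,Y) = -Σ p(x,y) log₂ p(x,y)
  p(0,0)=6/289: -0.0208 × log₂(0.0208) = 0.1161
  p(0,1)=3/289: -0.0104 × log₂(0.0104) = 0.0684
  p(0,2)=8/289: -0.0277 × log₂(0.0277) = 0.1433
  p(1,0)=60/289: -0.2076 × log₂(0.2076) = 0.4709
  p(1,1)=30/289: -0.1038 × log₂(0.1038) = 0.3392
  p(1,2)=80/289: -0.2768 × log₂(0.2768) = 0.5129
  p(2,0)=36/289: -0.1246 × log₂(0.1246) = 0.3743
  p(2,1)=18/289: -0.0623 × log₂(0.0623) = 0.2494
  p(2,2)=48/289: -0.1661 × log₂(0.1661) = 0.4302
H(X,Y) = 2.7047 bits


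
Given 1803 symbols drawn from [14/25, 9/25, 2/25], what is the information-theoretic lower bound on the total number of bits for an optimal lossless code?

Entropy H = 1.2906 bits/symbol
Minimum bits = H × n = 1.2906 × 1803
= 2326.89 bits


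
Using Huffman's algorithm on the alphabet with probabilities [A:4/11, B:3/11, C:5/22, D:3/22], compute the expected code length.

Huffman tree construction:
Combine smallest probabilities repeatedly
Resulting codes:
  A: 11 (length 2)
  B: 10 (length 2)
  C: 01 (length 2)
  D: 00 (length 2)
Average length = Σ p(s) × length(s) = 2.0000 bits


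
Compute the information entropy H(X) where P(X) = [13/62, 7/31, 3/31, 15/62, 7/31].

H(X) = -Σ p(x) log₂ p(x)
  -13/62 × log₂(13/62) = 0.4726
  -7/31 × log₂(7/31) = 0.4848
  -3/31 × log₂(3/31) = 0.3261
  -15/62 × log₂(15/62) = 0.4953
  -7/31 × log₂(7/31) = 0.4848
H(X) = 2.2635 bits


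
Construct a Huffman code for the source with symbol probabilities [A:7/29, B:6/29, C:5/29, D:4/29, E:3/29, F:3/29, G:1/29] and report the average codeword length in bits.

Huffman tree construction:
Combine smallest probabilities repeatedly
Resulting codes:
  A: 01 (length 2)
  B: 00 (length 2)
  C: 111 (length 3)
  D: 101 (length 3)
  E: 1101 (length 4)
  F: 100 (length 3)
  G: 1100 (length 4)
Average length = Σ p(s) × length(s) = 2.6897 bits


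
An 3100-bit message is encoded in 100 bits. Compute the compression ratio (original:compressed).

Compression ratio = Original / Compressed
= 3100 / 100 = 31.00:1


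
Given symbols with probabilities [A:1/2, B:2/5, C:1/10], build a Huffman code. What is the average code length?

Huffman tree construction:
Combine smallest probabilities repeatedly
Resulting codes:
  A: 0 (length 1)
  B: 11 (length 2)
  C: 10 (length 2)
Average length = Σ p(s) × length(s) = 1.5000 bits


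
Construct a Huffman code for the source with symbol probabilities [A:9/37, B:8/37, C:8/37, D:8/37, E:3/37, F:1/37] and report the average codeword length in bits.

Huffman tree construction:
Combine smallest probabilities repeatedly
Resulting codes:
  A: 10 (length 2)
  B: 111 (length 3)
  C: 00 (length 2)
  D: 01 (length 2)
  E: 1101 (length 4)
  F: 1100 (length 4)
Average length = Σ p(s) × length(s) = 2.4324 bits


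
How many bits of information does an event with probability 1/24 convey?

Information content I(x) = -log₂(p(x))
I = -log₂(1/24) = -log₂(0.0417)
I = 4.5850 bits


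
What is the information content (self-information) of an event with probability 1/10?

Information content I(x) = -log₂(p(x))
I = -log₂(1/10) = -log₂(0.1000)
I = 3.3219 bits


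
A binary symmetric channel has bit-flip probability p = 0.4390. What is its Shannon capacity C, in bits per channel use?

For BSC with error probability p:
C = 1 - H(p) where H(p) is binary entropy
H(0.4390) = -0.4390 × log₂(0.4390) - 0.5610 × log₂(0.5610)
H(p) = 0.9892
C = 1 - 0.9892 = 0.0108 bits/use


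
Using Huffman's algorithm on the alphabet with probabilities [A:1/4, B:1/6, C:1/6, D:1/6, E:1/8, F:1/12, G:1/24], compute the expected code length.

Huffman tree construction:
Combine smallest probabilities repeatedly
Resulting codes:
  A: 01 (length 2)
  B: 110 (length 3)
  C: 111 (length 3)
  D: 00 (length 2)
  E: 100 (length 3)
  F: 1011 (length 4)
  G: 1010 (length 4)
Average length = Σ p(s) × length(s) = 2.7083 bits


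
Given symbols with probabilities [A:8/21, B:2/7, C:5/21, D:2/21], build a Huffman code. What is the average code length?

Huffman tree construction:
Combine smallest probabilities repeatedly
Resulting codes:
  A: 0 (length 1)
  B: 10 (length 2)
  C: 111 (length 3)
  D: 110 (length 3)
Average length = Σ p(s) × length(s) = 1.9524 bits


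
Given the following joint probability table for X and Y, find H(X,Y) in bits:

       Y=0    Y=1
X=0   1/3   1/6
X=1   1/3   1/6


H(X,Y) = -Σ p(x,y) log₂ p(x,y)
  p(0,0)=1/3: -0.3333 × log₂(0.3333) = 0.5283
  p(0,1)=1/6: -0.1667 × log₂(0.1667) = 0.4308
  p(1,0)=1/3: -0.3333 × log₂(0.3333) = 0.5283
  p(1,1)=1/6: -0.1667 × log₂(0.1667) = 0.4308
H(X,Y) = 1.9183 bits


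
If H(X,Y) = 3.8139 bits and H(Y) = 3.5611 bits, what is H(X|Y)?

Chain rule: H(X,Y) = H(X|Y) + H(Y)
H(X|Y) = H(X,Y) - H(Y) = 3.8139 - 3.5611 = 0.2528 bits


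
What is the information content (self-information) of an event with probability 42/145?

Information content I(x) = -log₂(p(x))
I = -log₂(42/145) = -log₂(0.2897)
I = 1.7876 bits


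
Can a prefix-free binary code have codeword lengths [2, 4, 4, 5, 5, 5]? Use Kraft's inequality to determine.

Kraft inequality: Σ 2^(-l_i) ≤ 1 for prefix-free code
Calculating: 2^(-2) + 2^(-4) + 2^(-4) + 2^(-5) + 2^(-5) + 2^(-5)
= 0.25 + 0.0625 + 0.0625 + 0.03125 + 0.03125 + 0.03125
= 0.4688
Since 0.4688 ≤ 1, prefix-free code exists


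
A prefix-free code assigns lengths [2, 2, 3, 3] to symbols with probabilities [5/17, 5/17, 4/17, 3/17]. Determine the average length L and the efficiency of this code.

Average length L = Σ p_i × l_i = 2.4118 bits
Entropy H = 1.9713 bits
Efficiency η = H/L × 100% = 81.74%


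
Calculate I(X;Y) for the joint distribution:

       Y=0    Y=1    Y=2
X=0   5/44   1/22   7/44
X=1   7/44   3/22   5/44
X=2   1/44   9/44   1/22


H(X) = 1.5644, H(Y) = 1.5754, H(X,Y) = 2.9467
I(X;Y) = H(X) + H(Y) - H(X,Y) = 0.1932 bits


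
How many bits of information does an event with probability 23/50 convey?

Information content I(x) = -log₂(p(x))
I = -log₂(23/50) = -log₂(0.4600)
I = 1.1203 bits


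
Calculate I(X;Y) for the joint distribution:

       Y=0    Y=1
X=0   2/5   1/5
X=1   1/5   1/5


H(X) = 0.9710, H(Y) = 0.9710, H(X,Y) = 1.9219
I(X;Y) = H(X) + H(Y) - H(X,Y) = 0.0200 bits


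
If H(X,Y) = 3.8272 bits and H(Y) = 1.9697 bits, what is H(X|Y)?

Chain rule: H(X,Y) = H(X|Y) + H(Y)
H(X|Y) = H(X,Y) - H(Y) = 3.8272 - 1.9697 = 1.8575 bits


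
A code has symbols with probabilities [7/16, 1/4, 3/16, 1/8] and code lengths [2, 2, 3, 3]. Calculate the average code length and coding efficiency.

Average length L = Σ p_i × l_i = 2.3125 bits
Entropy H = 1.8496 bits
Efficiency η = H/L × 100% = 79.98%


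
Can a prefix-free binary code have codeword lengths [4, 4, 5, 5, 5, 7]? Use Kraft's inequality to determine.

Kraft inequality: Σ 2^(-l_i) ≤ 1 for prefix-free code
Calculating: 2^(-4) + 2^(-4) + 2^(-5) + 2^(-5) + 2^(-5) + 2^(-7)
= 0.0625 + 0.0625 + 0.03125 + 0.03125 + 0.03125 + 0.0078125
= 0.2266
Since 0.2266 ≤ 1, prefix-free code exists


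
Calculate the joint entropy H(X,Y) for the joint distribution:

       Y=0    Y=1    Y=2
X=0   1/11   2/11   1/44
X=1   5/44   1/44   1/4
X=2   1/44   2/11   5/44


H(X,Y) = -Σ p(x,y) log₂ p(x,y)
  p(0,0)=1/11: -0.0909 × log₂(0.0909) = 0.3145
  p(0,1)=2/11: -0.1818 × log₂(0.1818) = 0.4472
  p(0,2)=1/44: -0.0227 × log₂(0.0227) = 0.1241
  p(1,0)=5/44: -0.1136 × log₂(0.1136) = 0.3565
  p(1,1)=1/44: -0.0227 × log₂(0.0227) = 0.1241
  p(1,2)=1/4: -0.2500 × log₂(0.2500) = 0.5000
  p(2,0)=1/44: -0.0227 × log₂(0.0227) = 0.1241
  p(2,1)=2/11: -0.1818 × log₂(0.1818) = 0.4472
  p(2,2)=5/44: -0.1136 × log₂(0.1136) = 0.3565
H(X,Y) = 2.7941 bits


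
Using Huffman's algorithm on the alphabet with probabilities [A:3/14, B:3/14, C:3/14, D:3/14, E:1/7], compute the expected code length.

Huffman tree construction:
Combine smallest probabilities repeatedly
Resulting codes:
  A: 111 (length 3)
  B: 00 (length 2)
  C: 01 (length 2)
  D: 10 (length 2)
  E: 110 (length 3)
Average length = Σ p(s) × length(s) = 2.3571 bits


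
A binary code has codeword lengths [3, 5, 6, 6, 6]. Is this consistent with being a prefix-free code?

Kraft inequality: Σ 2^(-l_i) ≤ 1 for prefix-free code
Calculating: 2^(-3) + 2^(-5) + 2^(-6) + 2^(-6) + 2^(-6)
= 0.125 + 0.03125 + 0.015625 + 0.015625 + 0.015625
= 0.2031
Since 0.2031 ≤ 1, prefix-free code exists


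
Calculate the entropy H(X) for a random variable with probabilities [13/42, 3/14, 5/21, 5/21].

H(X) = -Σ p(x) log₂ p(x)
  -13/42 × log₂(13/42) = 0.5237
  -3/14 × log₂(3/14) = 0.4762
  -5/21 × log₂(5/21) = 0.4929
  -5/21 × log₂(5/21) = 0.4929
H(X) = 1.9858 bits


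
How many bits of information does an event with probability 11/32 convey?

Information content I(x) = -log₂(p(x))
I = -log₂(11/32) = -log₂(0.3438)
I = 1.5406 bits


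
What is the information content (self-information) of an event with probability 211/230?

Information content I(x) = -log₂(p(x))
I = -log₂(211/230) = -log₂(0.9174)
I = 0.1244 bits


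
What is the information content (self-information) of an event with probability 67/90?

Information content I(x) = -log₂(p(x))
I = -log₂(67/90) = -log₂(0.7444)
I = 0.4258 bits


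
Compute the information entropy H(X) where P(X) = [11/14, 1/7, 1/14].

H(X) = -Σ p(x) log₂ p(x)
  -11/14 × log₂(11/14) = 0.2734
  -1/7 × log₂(1/7) = 0.4011
  -1/14 × log₂(1/14) = 0.2720
H(X) = 0.9464 bits


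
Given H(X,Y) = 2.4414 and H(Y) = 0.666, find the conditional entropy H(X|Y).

Chain rule: H(X,Y) = H(X|Y) + H(Y)
H(X|Y) = H(X,Y) - H(Y) = 2.4414 - 0.666 = 1.7754 bits


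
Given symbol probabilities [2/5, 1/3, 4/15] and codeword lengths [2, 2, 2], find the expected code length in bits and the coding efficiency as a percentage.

Average length L = Σ p_i × l_i = 2.0000 bits
Entropy H = 1.5656 bits
Efficiency η = H/L × 100% = 78.28%


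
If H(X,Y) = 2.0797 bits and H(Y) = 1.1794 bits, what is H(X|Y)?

Chain rule: H(X,Y) = H(X|Y) + H(Y)
H(X|Y) = H(X,Y) - H(Y) = 2.0797 - 1.1794 = 0.9003 bits


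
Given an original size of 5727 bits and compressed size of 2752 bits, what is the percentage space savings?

Space savings = (1 - Compressed/Original) × 100%
= (1 - 2752/5727) × 100%
= 51.95%


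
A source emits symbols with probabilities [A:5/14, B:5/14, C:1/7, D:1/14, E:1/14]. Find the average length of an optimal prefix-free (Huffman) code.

Huffman tree construction:
Combine smallest probabilities repeatedly
Resulting codes:
  A: 11 (length 2)
  B: 0 (length 1)
  C: 100 (length 3)
  D: 1010 (length 4)
  E: 1011 (length 4)
Average length = Σ p(s) × length(s) = 2.0714 bits


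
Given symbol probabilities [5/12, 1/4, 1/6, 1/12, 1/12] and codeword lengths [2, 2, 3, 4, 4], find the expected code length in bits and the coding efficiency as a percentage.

Average length L = Σ p_i × l_i = 2.5000 bits
Entropy H = 2.0546 bits
Efficiency η = H/L × 100% = 82.18%


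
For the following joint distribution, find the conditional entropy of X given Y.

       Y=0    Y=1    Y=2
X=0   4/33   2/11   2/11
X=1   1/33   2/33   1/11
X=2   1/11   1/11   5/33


H(X|Y) = Σ_y p(y) H(X|Y=y)
  p(Y=0) = 8/33, H(X|Y=0) = 1.4056
  p(Y=1) = 1/3, H(X|Y=1) = 1.4354
  p(Y=2) = 14/33, H(X|Y=2) = 1.5306
H(X|Y) = 0.2424×1.4056 + 0.3333×1.4354 + 0.4242×1.5306 = 1.4686 bits


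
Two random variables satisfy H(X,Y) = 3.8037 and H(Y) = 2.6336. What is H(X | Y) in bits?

Chain rule: H(X,Y) = H(X|Y) + H(Y)
H(X|Y) = H(X,Y) - H(Y) = 3.8037 - 2.6336 = 1.1701 bits


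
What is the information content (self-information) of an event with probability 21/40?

Information content I(x) = -log₂(p(x))
I = -log₂(21/40) = -log₂(0.5250)
I = 0.9296 bits


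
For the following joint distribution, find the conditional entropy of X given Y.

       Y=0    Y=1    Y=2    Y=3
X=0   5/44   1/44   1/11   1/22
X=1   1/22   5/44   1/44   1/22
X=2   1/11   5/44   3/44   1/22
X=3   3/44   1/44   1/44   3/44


H(X|Y) = Σ_y p(y) H(X|Y=y)
  p(Y=0) = 7/22, H(X|Y=0) = 1.9242
  p(Y=1) = 3/11, H(X|Y=1) = 1.6500
  p(Y=2) = 9/44, H(X|Y=2) = 1.7527
  p(Y=3) = 9/44, H(X|Y=3) = 1.9749
H(X|Y) = 0.3182×1.9242 + 0.2727×1.6500 + 0.2045×1.7527 + 0.2045×1.9749 = 1.8247 bits


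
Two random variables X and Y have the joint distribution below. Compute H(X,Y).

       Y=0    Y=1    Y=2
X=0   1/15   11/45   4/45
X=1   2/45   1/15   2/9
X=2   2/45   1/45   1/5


H(X,Y) = -Σ p(x,y) log₂ p(x,y)
  p(0,0)=1/15: -0.0667 × log₂(0.0667) = 0.2605
  p(0,1)=11/45: -0.2444 × log₂(0.2444) = 0.4968
  p(0,2)=4/45: -0.0889 × log₂(0.0889) = 0.3104
  p(1,0)=2/45: -0.0444 × log₂(0.0444) = 0.1996
  p(1,1)=1/15: -0.0667 × log₂(0.0667) = 0.2605
  p(1,2)=2/9: -0.2222 × log₂(0.2222) = 0.4822
  p(2,0)=2/45: -0.0444 × log₂(0.0444) = 0.1996
  p(2,1)=1/45: -0.0222 × log₂(0.0222) = 0.1220
  p(2,2)=1/5: -0.2000 × log₂(0.2000) = 0.4644
H(X,Y) = 2.7960 bits


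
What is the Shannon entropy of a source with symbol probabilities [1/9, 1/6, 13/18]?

H(X) = -Σ p(x) log₂ p(x)
  -1/9 × log₂(1/9) = 0.3522
  -1/6 × log₂(1/6) = 0.4308
  -13/18 × log₂(13/18) = 0.3391
H(X) = 1.1221 bits


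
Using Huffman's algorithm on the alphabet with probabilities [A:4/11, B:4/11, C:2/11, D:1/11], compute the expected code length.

Huffman tree construction:
Combine smallest probabilities repeatedly
Resulting codes:
  A: 11 (length 2)
  B: 0 (length 1)
  C: 101 (length 3)
  D: 100 (length 3)
Average length = Σ p(s) × length(s) = 1.9091 bits


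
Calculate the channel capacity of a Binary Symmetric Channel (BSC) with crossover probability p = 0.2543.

For BSC with error probability p:
C = 1 - H(p) where H(p) is binary entropy
H(0.2543) = -0.2543 × log₂(0.2543) - 0.7457 × log₂(0.7457)
H(p) = 0.8180
C = 1 - 0.8180 = 0.1820 bits/use


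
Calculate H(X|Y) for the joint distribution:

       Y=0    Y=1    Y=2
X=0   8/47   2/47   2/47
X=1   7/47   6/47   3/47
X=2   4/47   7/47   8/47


H(X|Y) = Σ_y p(y) H(X|Y=y)
  p(Y=0) = 19/47, H(X|Y=0) = 1.5294
  p(Y=1) = 15/47, H(X|Y=1) = 1.4295
  p(Y=2) = 13/47, H(X|Y=2) = 1.3347
H(X|Y) = 0.4043×1.5294 + 0.3191×1.4295 + 0.2766×1.3347 = 1.4437 bits


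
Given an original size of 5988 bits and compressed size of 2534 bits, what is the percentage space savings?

Space savings = (1 - Compressed/Original) × 100%
= (1 - 2534/5988) × 100%
= 57.68%


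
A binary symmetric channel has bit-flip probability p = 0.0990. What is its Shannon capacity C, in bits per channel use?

For BSC with error probability p:
C = 1 - H(p) where H(p) is binary entropy
H(0.0990) = -0.0990 × log₂(0.0990) - 0.9010 × log₂(0.9010)
H(p) = 0.4658
C = 1 - 0.4658 = 0.5342 bits/use


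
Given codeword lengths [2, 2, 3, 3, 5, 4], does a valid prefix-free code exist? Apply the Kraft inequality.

Kraft inequality: Σ 2^(-l_i) ≤ 1 for prefix-free code
Calculating: 2^(-2) + 2^(-2) + 2^(-3) + 2^(-3) + 2^(-5) + 2^(-4)
= 0.25 + 0.25 + 0.125 + 0.125 + 0.03125 + 0.0625
= 0.8438
Since 0.8438 ≤ 1, prefix-free code exists


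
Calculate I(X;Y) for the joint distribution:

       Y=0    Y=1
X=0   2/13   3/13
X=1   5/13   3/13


H(X) = 0.9612, H(Y) = 0.9957, H(X,Y) = 1.9220
I(X;Y) = H(X) + H(Y) - H(X,Y) = 0.0349 bits


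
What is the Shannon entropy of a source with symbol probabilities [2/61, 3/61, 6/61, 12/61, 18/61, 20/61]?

H(X) = -Σ p(x) log₂ p(x)
  -2/61 × log₂(2/61) = 0.1617
  -3/61 × log₂(3/61) = 0.2137
  -6/61 × log₂(6/61) = 0.3291
  -12/61 × log₂(12/61) = 0.4615
  -18/61 × log₂(18/61) = 0.5196
  -20/61 × log₂(20/61) = 0.5275
H(X) = 2.2130 bits


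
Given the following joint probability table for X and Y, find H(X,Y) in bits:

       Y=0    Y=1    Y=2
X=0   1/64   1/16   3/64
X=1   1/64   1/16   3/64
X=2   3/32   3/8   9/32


H(X,Y) = -Σ p(x,y) log₂ p(x,y)
  p(0,0)=1/64: -0.0156 × log₂(0.0156) = 0.0938
  p(0,1)=1/16: -0.0625 × log₂(0.0625) = 0.2500
  p(0,2)=3/64: -0.0469 × log₂(0.0469) = 0.2070
  p(1,0)=1/64: -0.0156 × log₂(0.0156) = 0.0938
  p(1,1)=1/16: -0.0625 × log₂(0.0625) = 0.2500
  p(1,2)=3/64: -0.0469 × log₂(0.0469) = 0.2070
  p(2,0)=3/32: -0.0938 × log₂(0.0938) = 0.3202
  p(2,1)=3/8: -0.3750 × log₂(0.3750) = 0.5306
  p(2,2)=9/32: -0.2812 × log₂(0.2812) = 0.5147
H(X,Y) = 2.4669 bits


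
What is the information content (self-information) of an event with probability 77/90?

Information content I(x) = -log₂(p(x))
I = -log₂(77/90) = -log₂(0.8556)
I = 0.2251 bits


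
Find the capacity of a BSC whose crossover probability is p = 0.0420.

For BSC with error probability p:
C = 1 - H(p) where H(p) is binary entropy
H(0.0420) = -0.0420 × log₂(0.0420) - 0.9580 × log₂(0.9580)
H(p) = 0.2514
C = 1 - 0.2514 = 0.7486 bits/use


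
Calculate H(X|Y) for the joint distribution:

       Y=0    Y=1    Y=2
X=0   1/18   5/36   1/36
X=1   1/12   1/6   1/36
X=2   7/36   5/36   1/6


H(X|Y) = Σ_y p(y) H(X|Y=y)
  p(Y=0) = 1/3, H(X|Y=0) = 1.3844
  p(Y=1) = 4/9, H(X|Y=1) = 1.5794
  p(Y=2) = 2/9, H(X|Y=2) = 1.0613
H(X|Y) = 0.3333×1.3844 + 0.4444×1.5794 + 0.2222×1.0613 = 1.3993 bits


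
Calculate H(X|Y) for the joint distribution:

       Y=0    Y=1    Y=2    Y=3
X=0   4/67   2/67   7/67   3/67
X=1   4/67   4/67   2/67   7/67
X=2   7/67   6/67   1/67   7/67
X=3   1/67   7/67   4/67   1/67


H(X|Y) = Σ_y p(y) H(X|Y=y)
  p(Y=0) = 16/67, H(X|Y=0) = 1.7718
  p(Y=1) = 19/67, H(X|Y=1) = 1.8710
  p(Y=2) = 14/67, H(X|Y=2) = 1.6894
  p(Y=3) = 18/67, H(X|Y=3) = 1.7223
H(X|Y) = 0.2388×1.7718 + 0.2836×1.8710 + 0.2090×1.6894 + 0.2687×1.7223 = 1.7694 bits


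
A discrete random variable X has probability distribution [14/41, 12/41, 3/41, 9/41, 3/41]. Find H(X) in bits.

H(X) = -Σ p(x) log₂ p(x)
  -14/41 × log₂(14/41) = 0.5293
  -12/41 × log₂(12/41) = 0.5188
  -3/41 × log₂(3/41) = 0.2760
  -9/41 × log₂(9/41) = 0.4802
  -3/41 × log₂(3/41) = 0.2760
H(X) = 2.0804 bits


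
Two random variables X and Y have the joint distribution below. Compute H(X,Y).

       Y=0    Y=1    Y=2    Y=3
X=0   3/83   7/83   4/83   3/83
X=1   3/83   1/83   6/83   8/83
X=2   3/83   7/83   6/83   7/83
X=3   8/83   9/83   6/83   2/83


H(X,Y) = -Σ p(x,y) log₂ p(x,y)
  p(0,0)=3/83: -0.0361 × log₂(0.0361) = 0.1731
  p(0,1)=7/83: -0.0843 × log₂(0.0843) = 0.3009
  p(0,2)=4/83: -0.0482 × log₂(0.0482) = 0.2108
  p(0,3)=3/83: -0.0361 × log₂(0.0361) = 0.1731
  p(1,0)=3/83: -0.0361 × log₂(0.0361) = 0.1731
  p(1,1)=1/83: -0.0120 × log₂(0.0120) = 0.0768
  p(1,2)=6/83: -0.0723 × log₂(0.0723) = 0.2740
  p(1,3)=8/83: -0.0964 × log₂(0.0964) = 0.3253
  p(2,0)=3/83: -0.0361 × log₂(0.0361) = 0.1731
  p(2,1)=7/83: -0.0843 × log₂(0.0843) = 0.3009
  p(2,2)=6/83: -0.0723 × log₂(0.0723) = 0.2740
  p(2,3)=7/83: -0.0843 × log₂(0.0843) = 0.3009
  p(3,0)=8/83: -0.0964 × log₂(0.0964) = 0.3253
  p(3,1)=9/83: -0.1084 × log₂(0.1084) = 0.3475
  p(3,2)=6/83: -0.0723 × log₂(0.0723) = 0.2740
  p(3,3)=2/83: -0.0241 × log₂(0.0241) = 0.1295
H(X,Y) = 3.8325 bits


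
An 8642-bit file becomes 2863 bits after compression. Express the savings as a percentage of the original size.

Space savings = (1 - Compressed/Original) × 100%
= (1 - 2863/8642) × 100%
= 66.87%


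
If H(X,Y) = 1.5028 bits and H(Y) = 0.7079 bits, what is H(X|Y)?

Chain rule: H(X,Y) = H(X|Y) + H(Y)
H(X|Y) = H(X,Y) - H(Y) = 1.5028 - 0.7079 = 0.7949 bits


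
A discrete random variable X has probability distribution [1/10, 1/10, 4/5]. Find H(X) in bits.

H(X) = -Σ p(x) log₂ p(x)
  -1/10 × log₂(1/10) = 0.3322
  -1/10 × log₂(1/10) = 0.3322
  -4/5 × log₂(4/5) = 0.2575
H(X) = 0.9219 bits


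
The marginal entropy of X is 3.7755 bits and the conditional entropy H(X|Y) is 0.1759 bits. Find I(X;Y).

I(X;Y) = H(X) - H(X|Y)
I(X;Y) = 3.7755 - 0.1759 = 3.5996 bits


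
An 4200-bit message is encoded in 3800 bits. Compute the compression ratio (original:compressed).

Compression ratio = Original / Compressed
= 4200 / 3800 = 1.11:1


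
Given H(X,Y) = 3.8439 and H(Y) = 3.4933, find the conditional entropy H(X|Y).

Chain rule: H(X,Y) = H(X|Y) + H(Y)
H(X|Y) = H(X,Y) - H(Y) = 3.8439 - 3.4933 = 0.3506 bits


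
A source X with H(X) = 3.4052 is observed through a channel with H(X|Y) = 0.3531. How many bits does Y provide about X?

I(X;Y) = H(X) - H(X|Y)
I(X;Y) = 3.4052 - 0.3531 = 3.0521 bits


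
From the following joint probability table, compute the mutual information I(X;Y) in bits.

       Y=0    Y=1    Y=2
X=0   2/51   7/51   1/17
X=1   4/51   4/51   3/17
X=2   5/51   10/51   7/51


H(X) = 1.5427, H(Y) = 1.5351, H(X,Y) = 3.0172
I(X;Y) = H(X) + H(Y) - H(X,Y) = 0.0606 bits


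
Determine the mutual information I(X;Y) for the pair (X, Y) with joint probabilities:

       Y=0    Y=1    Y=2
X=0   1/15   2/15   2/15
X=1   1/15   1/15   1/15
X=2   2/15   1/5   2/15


H(X) = 1.5058, H(Y) = 1.5656, H(X,Y) = 3.0566
I(X;Y) = H(X) + H(Y) - H(X,Y) = 0.0149 bits


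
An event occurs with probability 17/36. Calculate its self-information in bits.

Information content I(x) = -log₂(p(x))
I = -log₂(17/36) = -log₂(0.4722)
I = 1.0825 bits


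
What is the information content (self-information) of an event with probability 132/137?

Information content I(x) = -log₂(p(x))
I = -log₂(132/137) = -log₂(0.9635)
I = 0.0536 bits


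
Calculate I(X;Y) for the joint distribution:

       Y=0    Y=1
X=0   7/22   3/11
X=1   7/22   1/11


H(X) = 0.9760, H(Y) = 0.9457, H(X,Y) = 1.8770
I(X;Y) = H(X) + H(Y) - H(X,Y) = 0.0446 bits


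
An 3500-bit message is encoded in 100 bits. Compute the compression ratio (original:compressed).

Compression ratio = Original / Compressed
= 3500 / 100 = 35.00:1


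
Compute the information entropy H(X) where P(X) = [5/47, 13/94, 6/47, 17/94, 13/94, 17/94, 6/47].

H(X) = -Σ p(x) log₂ p(x)
  -5/47 × log₂(5/47) = 0.3439
  -13/94 × log₂(13/94) = 0.3947
  -6/47 × log₂(6/47) = 0.3791
  -17/94 × log₂(17/94) = 0.4462
  -13/94 × log₂(13/94) = 0.3947
  -17/94 × log₂(17/94) = 0.4462
  -6/47 × log₂(6/47) = 0.3791
H(X) = 2.7839 bits


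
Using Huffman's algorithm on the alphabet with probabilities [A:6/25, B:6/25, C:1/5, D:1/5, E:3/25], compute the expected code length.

Huffman tree construction:
Combine smallest probabilities repeatedly
Resulting codes:
  A: 01 (length 2)
  B: 10 (length 2)
  C: 111 (length 3)
  D: 00 (length 2)
  E: 110 (length 3)
Average length = Σ p(s) × length(s) = 2.3200 bits


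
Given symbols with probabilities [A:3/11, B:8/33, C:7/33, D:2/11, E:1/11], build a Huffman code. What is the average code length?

Huffman tree construction:
Combine smallest probabilities repeatedly
Resulting codes:
  A: 10 (length 2)
  B: 01 (length 2)
  C: 00 (length 2)
  D: 111 (length 3)
  E: 110 (length 3)
Average length = Σ p(s) × length(s) = 2.2727 bits


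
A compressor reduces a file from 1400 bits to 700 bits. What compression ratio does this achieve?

Compression ratio = Original / Compressed
= 1400 / 700 = 2.00:1


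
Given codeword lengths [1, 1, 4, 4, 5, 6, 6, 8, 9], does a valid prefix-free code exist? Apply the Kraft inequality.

Kraft inequality: Σ 2^(-l_i) ≤ 1 for prefix-free code
Calculating: 2^(-1) + 2^(-1) + 2^(-4) + 2^(-4) + 2^(-5) + 2^(-6) + 2^(-6) + 2^(-8) + 2^(-9)
= 0.5 + 0.5 + 0.0625 + 0.0625 + 0.03125 + 0.015625 + 0.015625 + 0.00390625 + 0.001953125
= 1.1934
Since 1.1934 > 1, prefix-free code does not exist


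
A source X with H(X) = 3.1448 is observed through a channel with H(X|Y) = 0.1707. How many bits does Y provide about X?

I(X;Y) = H(X) - H(X|Y)
I(X;Y) = 3.1448 - 0.1707 = 2.9741 bits


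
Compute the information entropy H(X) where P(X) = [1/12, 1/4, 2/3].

H(X) = -Σ p(x) log₂ p(x)
  -1/12 × log₂(1/12) = 0.2987
  -1/4 × log₂(1/4) = 0.5000
  -2/3 × log₂(2/3) = 0.3900
H(X) = 1.1887 bits


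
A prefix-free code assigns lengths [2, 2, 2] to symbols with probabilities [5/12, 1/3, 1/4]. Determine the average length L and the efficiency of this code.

Average length L = Σ p_i × l_i = 2.0000 bits
Entropy H = 1.5546 bits
Efficiency η = H/L × 100% = 77.73%


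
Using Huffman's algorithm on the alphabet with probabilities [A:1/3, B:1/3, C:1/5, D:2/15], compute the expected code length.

Huffman tree construction:
Combine smallest probabilities repeatedly
Resulting codes:
  A: 10 (length 2)
  B: 11 (length 2)
  C: 01 (length 2)
  D: 00 (length 2)
Average length = Σ p(s) × length(s) = 2.0000 bits


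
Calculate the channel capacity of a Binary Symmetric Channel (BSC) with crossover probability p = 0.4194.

For BSC with error probability p:
C = 1 - H(p) where H(p) is binary entropy
H(0.4194) = -0.4194 × log₂(0.4194) - 0.5806 × log₂(0.5806)
H(p) = 0.9812
C = 1 - 0.9812 = 0.0188 bits/use


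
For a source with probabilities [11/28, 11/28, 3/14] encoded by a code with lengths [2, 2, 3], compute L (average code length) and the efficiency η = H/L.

Average length L = Σ p_i × l_i = 2.2143 bits
Entropy H = 1.5353 bits
Efficiency η = H/L × 100% = 69.34%


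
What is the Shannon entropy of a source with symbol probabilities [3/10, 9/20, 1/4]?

H(X) = -Σ p(x) log₂ p(x)
  -3/10 × log₂(3/10) = 0.5211
  -9/20 × log₂(9/20) = 0.5184
  -1/4 × log₂(1/4) = 0.5000
H(X) = 1.5395 bits


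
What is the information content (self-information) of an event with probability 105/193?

Information content I(x) = -log₂(p(x))
I = -log₂(105/193) = -log₂(0.5440)
I = 0.8782 bits


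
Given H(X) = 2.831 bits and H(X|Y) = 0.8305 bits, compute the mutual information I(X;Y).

I(X;Y) = H(X) - H(X|Y)
I(X;Y) = 2.831 - 0.8305 = 2.0005 bits


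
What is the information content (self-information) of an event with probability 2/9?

Information content I(x) = -log₂(p(x))
I = -log₂(2/9) = -log₂(0.2222)
I = 2.1699 bits


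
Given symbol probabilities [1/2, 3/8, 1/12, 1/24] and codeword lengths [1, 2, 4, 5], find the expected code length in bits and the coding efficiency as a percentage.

Average length L = Σ p_i × l_i = 1.7917 bits
Entropy H = 1.5204 bits
Efficiency η = H/L × 100% = 84.86%


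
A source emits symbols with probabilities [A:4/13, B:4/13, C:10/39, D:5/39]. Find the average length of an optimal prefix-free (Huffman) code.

Huffman tree construction:
Combine smallest probabilities repeatedly
Resulting codes:
  A: 10 (length 2)
  B: 11 (length 2)
  C: 01 (length 2)
  D: 00 (length 2)
Average length = Σ p(s) × length(s) = 2.0000 bits


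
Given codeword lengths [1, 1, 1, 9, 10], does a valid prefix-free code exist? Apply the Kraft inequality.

Kraft inequality: Σ 2^(-l_i) ≤ 1 for prefix-free code
Calculating: 2^(-1) + 2^(-1) + 2^(-1) + 2^(-9) + 2^(-10)
= 0.5 + 0.5 + 0.5 + 0.001953125 + 0.0009765625
= 1.5029
Since 1.5029 > 1, prefix-free code does not exist


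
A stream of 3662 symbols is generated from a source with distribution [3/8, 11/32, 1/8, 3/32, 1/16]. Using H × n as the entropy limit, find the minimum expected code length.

Entropy H = 2.0054 bits/symbol
Minimum bits = H × n = 2.0054 × 3662
= 7343.66 bits


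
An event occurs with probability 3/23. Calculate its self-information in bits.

Information content I(x) = -log₂(p(x))
I = -log₂(3/23) = -log₂(0.1304)
I = 2.9386 bits


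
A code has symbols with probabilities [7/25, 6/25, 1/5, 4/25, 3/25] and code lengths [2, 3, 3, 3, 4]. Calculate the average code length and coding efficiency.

Average length L = Σ p_i × l_i = 2.8400 bits
Entropy H = 2.2628 bits
Efficiency η = H/L × 100% = 79.68%


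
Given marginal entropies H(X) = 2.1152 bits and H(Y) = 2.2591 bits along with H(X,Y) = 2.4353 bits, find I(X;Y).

I(X;Y) = H(X) + H(Y) - H(X,Y)
I(X;Y) = 2.1152 + 2.2591 - 2.4353 = 1.939 bits


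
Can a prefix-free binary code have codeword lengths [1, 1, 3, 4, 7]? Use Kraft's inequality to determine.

Kraft inequality: Σ 2^(-l_i) ≤ 1 for prefix-free code
Calculating: 2^(-1) + 2^(-1) + 2^(-3) + 2^(-4) + 2^(-7)
= 0.5 + 0.5 + 0.125 + 0.0625 + 0.0078125
= 1.1953
Since 1.1953 > 1, prefix-free code does not exist


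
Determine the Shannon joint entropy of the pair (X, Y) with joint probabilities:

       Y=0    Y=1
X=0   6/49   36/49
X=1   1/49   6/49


H(X,Y) = -Σ p(x,y) log₂ p(x,y)
  p(0,0)=6/49: -0.1224 × log₂(0.1224) = 0.3710
  p(0,1)=36/49: -0.7347 × log₂(0.7347) = 0.3268
  p(1,0)=1/49: -0.0204 × log₂(0.0204) = 0.1146
  p(1,1)=6/49: -0.1224 × log₂(0.1224) = 0.3710
H(X,Y) = 1.1833 bits


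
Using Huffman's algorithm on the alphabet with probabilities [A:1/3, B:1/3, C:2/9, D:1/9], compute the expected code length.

Huffman tree construction:
Combine smallest probabilities repeatedly
Resulting codes:
  A: 10 (length 2)
  B: 11 (length 2)
  C: 01 (length 2)
  D: 00 (length 2)
Average length = Σ p(s) × length(s) = 2.0000 bits


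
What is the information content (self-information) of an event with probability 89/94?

Information content I(x) = -log₂(p(x))
I = -log₂(89/94) = -log₂(0.9468)
I = 0.0789 bits


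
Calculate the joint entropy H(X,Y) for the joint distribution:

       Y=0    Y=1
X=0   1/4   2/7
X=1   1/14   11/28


H(X,Y) = -Σ p(x,y) log₂ p(x,y)
  p(0,0)=1/4: -0.2500 × log₂(0.2500) = 0.5000
  p(0,1)=2/7: -0.2857 × log₂(0.2857) = 0.5164
  p(1,0)=1/14: -0.0714 × log₂(0.0714) = 0.2720
  p(1,1)=11/28: -0.3929 × log₂(0.3929) = 0.5295
H(X,Y) = 1.8179 bits


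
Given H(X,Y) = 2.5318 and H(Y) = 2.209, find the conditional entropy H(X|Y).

Chain rule: H(X,Y) = H(X|Y) + H(Y)
H(X|Y) = H(X,Y) - H(Y) = 2.5318 - 2.209 = 0.3228 bits


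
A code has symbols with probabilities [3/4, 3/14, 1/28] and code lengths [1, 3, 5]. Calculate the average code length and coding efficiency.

Average length L = Σ p_i × l_i = 1.5714 bits
Entropy H = 0.9592 bits
Efficiency η = H/L × 100% = 61.04%


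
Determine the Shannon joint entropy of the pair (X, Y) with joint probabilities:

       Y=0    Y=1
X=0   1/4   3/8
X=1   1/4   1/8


H(X,Y) = -Σ p(x,y) log₂ p(x,y)
  p(0,0)=1/4: -0.2500 × log₂(0.2500) = 0.5000
  p(0,1)=3/8: -0.3750 × log₂(0.3750) = 0.5306
  p(1,0)=1/4: -0.2500 × log₂(0.2500) = 0.5000
  p(1,1)=1/8: -0.1250 × log₂(0.1250) = 0.3750
H(X,Y) = 1.9056 bits


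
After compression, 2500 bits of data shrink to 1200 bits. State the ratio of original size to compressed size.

Compression ratio = Original / Compressed
= 2500 / 1200 = 2.08:1


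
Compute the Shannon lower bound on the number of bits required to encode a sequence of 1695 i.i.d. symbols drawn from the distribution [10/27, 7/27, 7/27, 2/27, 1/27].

Entropy H = 1.9948 bits/symbol
Minimum bits = H × n = 1.9948 × 1695
= 3381.19 bits


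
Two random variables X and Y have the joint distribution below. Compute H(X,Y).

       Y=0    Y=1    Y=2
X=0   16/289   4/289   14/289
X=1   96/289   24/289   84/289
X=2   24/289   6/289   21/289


H(X,Y) = -Σ p(x,y) log₂ p(x,y)
  p(0,0)=16/289: -0.0554 × log₂(0.0554) = 0.2311
  p(0,1)=4/289: -0.0138 × log₂(0.0138) = 0.0855
  p(0,2)=14/289: -0.0484 × log₂(0.0484) = 0.2116
  p(1,0)=96/289: -0.3322 × log₂(0.3322) = 0.5282
  p(1,1)=24/289: -0.0830 × log₂(0.0830) = 0.2981
  p(1,2)=84/289: -0.2907 × log₂(0.2907) = 0.5181
  p(2,0)=24/289: -0.0830 × log₂(0.0830) = 0.2981
  p(2,1)=6/289: -0.0208 × log₂(0.0208) = 0.1161
  p(2,2)=21/289: -0.0727 × log₂(0.0727) = 0.2749
H(X,Y) = 2.5616 bits


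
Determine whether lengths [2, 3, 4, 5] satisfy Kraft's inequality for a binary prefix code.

Kraft inequality: Σ 2^(-l_i) ≤ 1 for prefix-free code
Calculating: 2^(-2) + 2^(-3) + 2^(-4) + 2^(-5)
= 0.25 + 0.125 + 0.0625 + 0.03125
= 0.4688
Since 0.4688 ≤ 1, prefix-free code exists


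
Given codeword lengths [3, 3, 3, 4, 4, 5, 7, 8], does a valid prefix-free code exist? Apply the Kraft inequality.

Kraft inequality: Σ 2^(-l_i) ≤ 1 for prefix-free code
Calculating: 2^(-3) + 2^(-3) + 2^(-3) + 2^(-4) + 2^(-4) + 2^(-5) + 2^(-7) + 2^(-8)
= 0.125 + 0.125 + 0.125 + 0.0625 + 0.0625 + 0.03125 + 0.0078125 + 0.00390625
= 0.5430
Since 0.5430 ≤ 1, prefix-free code exists


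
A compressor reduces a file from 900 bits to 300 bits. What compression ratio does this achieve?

Compression ratio = Original / Compressed
= 900 / 300 = 3.00:1


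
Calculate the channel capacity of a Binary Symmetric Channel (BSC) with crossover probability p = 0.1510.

For BSC with error probability p:
C = 1 - H(p) where H(p) is binary entropy
H(0.1510) = -0.1510 × log₂(0.1510) - 0.8490 × log₂(0.8490)
H(p) = 0.6123
C = 1 - 0.6123 = 0.3877 bits/use


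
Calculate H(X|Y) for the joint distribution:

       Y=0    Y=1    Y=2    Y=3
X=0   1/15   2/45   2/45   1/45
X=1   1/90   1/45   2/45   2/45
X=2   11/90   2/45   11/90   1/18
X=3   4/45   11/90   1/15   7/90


H(X|Y) = Σ_y p(y) H(X|Y=y)
  p(Y=0) = 13/45, H(X|Y=0) = 1.7172
  p(Y=1) = 7/30, H(X|Y=1) = 1.7231
  p(Y=2) = 5/18, H(X|Y=2) = 1.8613
  p(Y=3) = 1/5, H(X|Y=3) = 1.8776
H(X|Y) = 0.2889×1.7172 + 0.2333×1.7231 + 0.2778×1.8613 + 0.2000×1.8776 = 1.7907 bits


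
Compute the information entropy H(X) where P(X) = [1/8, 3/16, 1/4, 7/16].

H(X) = -Σ p(x) log₂ p(x)
  -1/8 × log₂(1/8) = 0.3750
  -3/16 × log₂(3/16) = 0.4528
  -1/4 × log₂(1/4) = 0.5000
  -7/16 × log₂(7/16) = 0.5218
H(X) = 1.8496 bits


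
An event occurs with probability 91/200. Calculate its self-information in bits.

Information content I(x) = -log₂(p(x))
I = -log₂(91/200) = -log₂(0.4550)
I = 1.1361 bits


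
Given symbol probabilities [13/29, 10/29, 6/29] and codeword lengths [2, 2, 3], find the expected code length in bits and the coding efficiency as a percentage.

Average length L = Σ p_i × l_i = 2.2069 bits
Entropy H = 1.5189 bits
Efficiency η = H/L × 100% = 68.82%


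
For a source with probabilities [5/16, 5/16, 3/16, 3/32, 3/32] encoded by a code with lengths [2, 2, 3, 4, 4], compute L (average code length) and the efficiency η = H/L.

Average length L = Σ p_i × l_i = 2.5625 bits
Entropy H = 2.1419 bits
Efficiency η = H/L × 100% = 83.59%


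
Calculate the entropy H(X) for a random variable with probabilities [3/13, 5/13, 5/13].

H(X) = -Σ p(x) log₂ p(x)
  -3/13 × log₂(3/13) = 0.4882
  -5/13 × log₂(5/13) = 0.5302
  -5/13 × log₂(5/13) = 0.5302
H(X) = 1.5486 bits


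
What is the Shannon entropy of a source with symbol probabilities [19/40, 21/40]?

H(X) = -Σ p(x) log₂ p(x)
  -19/40 × log₂(19/40) = 0.5102
  -21/40 × log₂(21/40) = 0.4880
H(X) = 0.9982 bits


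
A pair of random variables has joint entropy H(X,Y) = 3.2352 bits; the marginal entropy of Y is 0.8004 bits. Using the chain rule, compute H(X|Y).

Chain rule: H(X,Y) = H(X|Y) + H(Y)
H(X|Y) = H(X,Y) - H(Y) = 3.2352 - 0.8004 = 2.4348 bits


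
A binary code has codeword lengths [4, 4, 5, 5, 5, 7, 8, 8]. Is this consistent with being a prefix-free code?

Kraft inequality: Σ 2^(-l_i) ≤ 1 for prefix-free code
Calculating: 2^(-4) + 2^(-4) + 2^(-5) + 2^(-5) + 2^(-5) + 2^(-7) + 2^(-8) + 2^(-8)
= 0.0625 + 0.0625 + 0.03125 + 0.03125 + 0.03125 + 0.0078125 + 0.00390625 + 0.00390625
= 0.2344
Since 0.2344 ≤ 1, prefix-free code exists


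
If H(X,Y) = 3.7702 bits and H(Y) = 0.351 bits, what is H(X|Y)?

Chain rule: H(X,Y) = H(X|Y) + H(Y)
H(X|Y) = H(X,Y) - H(Y) = 3.7702 - 0.351 = 3.4192 bits


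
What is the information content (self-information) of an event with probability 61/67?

Information content I(x) = -log₂(p(x))
I = -log₂(61/67) = -log₂(0.9104)
I = 0.1354 bits


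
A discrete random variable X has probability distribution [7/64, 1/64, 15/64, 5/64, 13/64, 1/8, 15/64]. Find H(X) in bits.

H(X) = -Σ p(x) log₂ p(x)
  -7/64 × log₂(7/64) = 0.3492
  -1/64 × log₂(1/64) = 0.0938
  -15/64 × log₂(15/64) = 0.4906
  -5/64 × log₂(5/64) = 0.2873
  -13/64 × log₂(13/64) = 0.4671
  -1/8 × log₂(1/8) = 0.3750
  -15/64 × log₂(15/64) = 0.4906
H(X) = 2.5535 bits


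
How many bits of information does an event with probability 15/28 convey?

Information content I(x) = -log₂(p(x))
I = -log₂(15/28) = -log₂(0.5357)
I = 0.9005 bits


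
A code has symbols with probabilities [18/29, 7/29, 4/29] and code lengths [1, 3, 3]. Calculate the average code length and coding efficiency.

Average length L = Σ p_i × l_i = 1.7586 bits
Entropy H = 1.3163 bits
Efficiency η = H/L × 100% = 74.85%


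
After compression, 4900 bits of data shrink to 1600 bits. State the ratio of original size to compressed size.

Compression ratio = Original / Compressed
= 4900 / 1600 = 3.06:1


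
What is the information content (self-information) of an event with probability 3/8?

Information content I(x) = -log₂(p(x))
I = -log₂(3/8) = -log₂(0.3750)
I = 1.4150 bits


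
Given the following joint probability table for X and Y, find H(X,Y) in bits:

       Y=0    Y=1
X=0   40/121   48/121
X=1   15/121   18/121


H(X,Y) = -Σ p(x,y) log₂ p(x,y)
  p(0,0)=40/121: -0.3306 × log₂(0.3306) = 0.5279
  p(0,1)=48/121: -0.3967 × log₂(0.3967) = 0.5292
  p(1,0)=15/121: -0.1240 × log₂(0.1240) = 0.3734
  p(1,1)=18/121: -0.1488 × log₂(0.1488) = 0.4089
H(X,Y) = 1.8394 bits


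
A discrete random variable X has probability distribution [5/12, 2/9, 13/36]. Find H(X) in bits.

H(X) = -Σ p(x) log₂ p(x)
  -5/12 × log₂(5/12) = 0.5263
  -2/9 × log₂(2/9) = 0.4822
  -13/36 × log₂(13/36) = 0.5306
H(X) = 1.5391 bits


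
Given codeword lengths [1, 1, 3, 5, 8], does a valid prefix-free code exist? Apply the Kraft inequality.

Kraft inequality: Σ 2^(-l_i) ≤ 1 for prefix-free code
Calculating: 2^(-1) + 2^(-1) + 2^(-3) + 2^(-5) + 2^(-8)
= 0.5 + 0.5 + 0.125 + 0.03125 + 0.00390625
= 1.1602
Since 1.1602 > 1, prefix-free code does not exist


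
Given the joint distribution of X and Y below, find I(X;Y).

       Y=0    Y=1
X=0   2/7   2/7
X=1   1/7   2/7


H(X) = 0.9852, H(Y) = 0.9852, H(X,Y) = 1.9502
I(X;Y) = H(X) + H(Y) - H(X,Y) = 0.0202 bits
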